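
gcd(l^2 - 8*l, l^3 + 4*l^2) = l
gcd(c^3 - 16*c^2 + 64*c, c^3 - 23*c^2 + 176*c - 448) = c^2 - 16*c + 64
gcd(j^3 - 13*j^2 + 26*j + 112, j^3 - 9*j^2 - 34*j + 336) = j^2 - 15*j + 56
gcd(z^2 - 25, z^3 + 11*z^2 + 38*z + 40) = z + 5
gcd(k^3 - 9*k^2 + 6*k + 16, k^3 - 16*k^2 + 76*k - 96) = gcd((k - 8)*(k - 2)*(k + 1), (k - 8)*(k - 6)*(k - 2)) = k^2 - 10*k + 16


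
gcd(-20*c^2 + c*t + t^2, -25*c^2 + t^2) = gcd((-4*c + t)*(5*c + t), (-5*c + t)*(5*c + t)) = 5*c + t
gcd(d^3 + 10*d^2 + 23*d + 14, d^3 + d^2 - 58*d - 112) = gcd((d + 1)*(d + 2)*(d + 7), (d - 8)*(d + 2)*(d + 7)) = d^2 + 9*d + 14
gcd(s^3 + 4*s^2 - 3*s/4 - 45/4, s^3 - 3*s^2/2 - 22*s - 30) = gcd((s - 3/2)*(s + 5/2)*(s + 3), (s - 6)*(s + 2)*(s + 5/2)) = s + 5/2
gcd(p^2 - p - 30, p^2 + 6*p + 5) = p + 5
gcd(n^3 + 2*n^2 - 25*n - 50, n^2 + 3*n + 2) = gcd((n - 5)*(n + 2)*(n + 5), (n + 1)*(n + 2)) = n + 2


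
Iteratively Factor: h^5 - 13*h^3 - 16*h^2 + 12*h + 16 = (h + 2)*(h^4 - 2*h^3 - 9*h^2 + 2*h + 8) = (h - 1)*(h + 2)*(h^3 - h^2 - 10*h - 8) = (h - 1)*(h + 1)*(h + 2)*(h^2 - 2*h - 8) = (h - 4)*(h - 1)*(h + 1)*(h + 2)*(h + 2)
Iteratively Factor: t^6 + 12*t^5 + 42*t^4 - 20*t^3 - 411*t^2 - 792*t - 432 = (t + 1)*(t^5 + 11*t^4 + 31*t^3 - 51*t^2 - 360*t - 432) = (t - 3)*(t + 1)*(t^4 + 14*t^3 + 73*t^2 + 168*t + 144) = (t - 3)*(t + 1)*(t + 3)*(t^3 + 11*t^2 + 40*t + 48) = (t - 3)*(t + 1)*(t + 3)*(t + 4)*(t^2 + 7*t + 12) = (t - 3)*(t + 1)*(t + 3)^2*(t + 4)*(t + 4)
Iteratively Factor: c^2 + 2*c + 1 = (c + 1)*(c + 1)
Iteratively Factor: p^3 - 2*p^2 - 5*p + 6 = (p - 3)*(p^2 + p - 2) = (p - 3)*(p + 2)*(p - 1)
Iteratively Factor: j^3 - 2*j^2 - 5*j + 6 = (j + 2)*(j^2 - 4*j + 3) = (j - 1)*(j + 2)*(j - 3)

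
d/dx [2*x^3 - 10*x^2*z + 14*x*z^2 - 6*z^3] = 6*x^2 - 20*x*z + 14*z^2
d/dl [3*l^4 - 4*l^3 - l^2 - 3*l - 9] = 12*l^3 - 12*l^2 - 2*l - 3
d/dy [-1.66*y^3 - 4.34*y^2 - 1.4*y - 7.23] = -4.98*y^2 - 8.68*y - 1.4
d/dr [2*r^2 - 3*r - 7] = 4*r - 3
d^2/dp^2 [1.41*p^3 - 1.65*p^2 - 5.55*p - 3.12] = 8.46*p - 3.3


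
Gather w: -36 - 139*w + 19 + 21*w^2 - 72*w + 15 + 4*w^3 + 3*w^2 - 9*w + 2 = 4*w^3 + 24*w^2 - 220*w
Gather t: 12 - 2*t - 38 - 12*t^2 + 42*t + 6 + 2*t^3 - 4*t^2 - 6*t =2*t^3 - 16*t^2 + 34*t - 20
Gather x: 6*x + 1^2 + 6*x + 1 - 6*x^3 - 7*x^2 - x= -6*x^3 - 7*x^2 + 11*x + 2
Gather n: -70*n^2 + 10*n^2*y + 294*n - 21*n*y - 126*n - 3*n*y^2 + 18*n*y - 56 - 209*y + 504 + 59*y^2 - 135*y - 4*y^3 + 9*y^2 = n^2*(10*y - 70) + n*(-3*y^2 - 3*y + 168) - 4*y^3 + 68*y^2 - 344*y + 448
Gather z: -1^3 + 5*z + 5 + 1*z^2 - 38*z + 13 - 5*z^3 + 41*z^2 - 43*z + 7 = -5*z^3 + 42*z^2 - 76*z + 24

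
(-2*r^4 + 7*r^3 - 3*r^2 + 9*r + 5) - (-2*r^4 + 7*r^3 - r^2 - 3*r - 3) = -2*r^2 + 12*r + 8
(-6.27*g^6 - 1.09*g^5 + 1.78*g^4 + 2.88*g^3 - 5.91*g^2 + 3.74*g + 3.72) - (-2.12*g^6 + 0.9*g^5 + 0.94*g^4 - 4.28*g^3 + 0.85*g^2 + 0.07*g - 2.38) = -4.15*g^6 - 1.99*g^5 + 0.84*g^4 + 7.16*g^3 - 6.76*g^2 + 3.67*g + 6.1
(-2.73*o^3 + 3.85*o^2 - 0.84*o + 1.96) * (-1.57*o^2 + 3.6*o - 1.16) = 4.2861*o^5 - 15.8725*o^4 + 18.3456*o^3 - 10.5672*o^2 + 8.0304*o - 2.2736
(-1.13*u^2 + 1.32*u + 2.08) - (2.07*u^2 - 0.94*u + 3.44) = -3.2*u^2 + 2.26*u - 1.36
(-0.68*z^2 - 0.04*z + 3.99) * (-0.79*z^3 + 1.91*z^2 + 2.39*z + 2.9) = 0.5372*z^5 - 1.2672*z^4 - 4.8537*z^3 + 5.5533*z^2 + 9.4201*z + 11.571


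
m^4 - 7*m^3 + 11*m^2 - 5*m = m*(m - 5)*(m - 1)^2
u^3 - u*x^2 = u*(u - x)*(u + x)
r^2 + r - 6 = (r - 2)*(r + 3)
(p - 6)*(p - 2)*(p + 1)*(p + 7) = p^4 - 45*p^2 + 40*p + 84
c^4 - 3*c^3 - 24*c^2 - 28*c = c*(c - 7)*(c + 2)^2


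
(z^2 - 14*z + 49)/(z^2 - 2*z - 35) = (z - 7)/(z + 5)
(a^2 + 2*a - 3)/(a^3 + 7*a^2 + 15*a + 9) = (a - 1)/(a^2 + 4*a + 3)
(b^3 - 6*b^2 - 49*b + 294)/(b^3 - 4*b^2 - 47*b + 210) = (b - 7)/(b - 5)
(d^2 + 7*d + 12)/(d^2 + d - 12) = (d + 3)/(d - 3)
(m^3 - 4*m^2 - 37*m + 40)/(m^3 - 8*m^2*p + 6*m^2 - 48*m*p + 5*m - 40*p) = (-m^2 + 9*m - 8)/(-m^2 + 8*m*p - m + 8*p)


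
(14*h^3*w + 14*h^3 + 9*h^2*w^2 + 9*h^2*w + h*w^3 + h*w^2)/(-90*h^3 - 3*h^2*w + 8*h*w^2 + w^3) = h*(14*h^2*w + 14*h^2 + 9*h*w^2 + 9*h*w + w^3 + w^2)/(-90*h^3 - 3*h^2*w + 8*h*w^2 + w^3)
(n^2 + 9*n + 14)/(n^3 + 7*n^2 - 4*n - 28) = 1/(n - 2)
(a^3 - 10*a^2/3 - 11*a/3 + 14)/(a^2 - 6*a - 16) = (a^2 - 16*a/3 + 7)/(a - 8)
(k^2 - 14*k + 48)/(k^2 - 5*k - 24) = (k - 6)/(k + 3)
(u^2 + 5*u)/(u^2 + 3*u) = (u + 5)/(u + 3)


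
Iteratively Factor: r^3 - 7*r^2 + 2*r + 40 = (r - 4)*(r^2 - 3*r - 10) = (r - 4)*(r + 2)*(r - 5)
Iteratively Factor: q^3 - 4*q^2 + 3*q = (q - 1)*(q^2 - 3*q) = q*(q - 1)*(q - 3)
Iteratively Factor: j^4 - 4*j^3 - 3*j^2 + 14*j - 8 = (j + 2)*(j^3 - 6*j^2 + 9*j - 4) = (j - 4)*(j + 2)*(j^2 - 2*j + 1) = (j - 4)*(j - 1)*(j + 2)*(j - 1)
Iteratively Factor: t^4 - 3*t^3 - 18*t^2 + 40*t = (t - 5)*(t^3 + 2*t^2 - 8*t) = (t - 5)*(t + 4)*(t^2 - 2*t) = (t - 5)*(t - 2)*(t + 4)*(t)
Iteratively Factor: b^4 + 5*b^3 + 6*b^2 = (b + 3)*(b^3 + 2*b^2) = b*(b + 3)*(b^2 + 2*b) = b^2*(b + 3)*(b + 2)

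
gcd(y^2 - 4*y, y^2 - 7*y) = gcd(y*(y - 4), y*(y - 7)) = y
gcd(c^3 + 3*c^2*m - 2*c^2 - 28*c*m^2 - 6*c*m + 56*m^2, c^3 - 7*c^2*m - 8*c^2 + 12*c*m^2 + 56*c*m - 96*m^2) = c - 4*m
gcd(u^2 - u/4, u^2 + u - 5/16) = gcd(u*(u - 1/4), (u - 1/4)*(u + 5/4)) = u - 1/4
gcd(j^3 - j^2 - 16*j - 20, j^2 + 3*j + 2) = j + 2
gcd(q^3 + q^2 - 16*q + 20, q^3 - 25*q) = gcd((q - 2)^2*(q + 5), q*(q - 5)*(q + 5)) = q + 5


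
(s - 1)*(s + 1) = s^2 - 1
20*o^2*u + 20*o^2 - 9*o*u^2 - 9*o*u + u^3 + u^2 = (-5*o + u)*(-4*o + u)*(u + 1)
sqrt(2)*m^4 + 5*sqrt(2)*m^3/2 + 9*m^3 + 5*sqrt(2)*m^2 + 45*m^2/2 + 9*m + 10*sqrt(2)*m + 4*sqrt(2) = (m + 2)*(m + sqrt(2)/2)*(m + 4*sqrt(2))*(sqrt(2)*m + sqrt(2)/2)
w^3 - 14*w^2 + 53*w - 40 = (w - 8)*(w - 5)*(w - 1)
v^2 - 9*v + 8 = (v - 8)*(v - 1)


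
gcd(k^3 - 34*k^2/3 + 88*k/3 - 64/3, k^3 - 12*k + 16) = k - 2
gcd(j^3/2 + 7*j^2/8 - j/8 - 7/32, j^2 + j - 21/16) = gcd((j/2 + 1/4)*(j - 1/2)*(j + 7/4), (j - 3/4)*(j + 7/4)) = j + 7/4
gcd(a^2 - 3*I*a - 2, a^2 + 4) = a - 2*I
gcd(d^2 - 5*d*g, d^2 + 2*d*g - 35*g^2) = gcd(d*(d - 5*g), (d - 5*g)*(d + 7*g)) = d - 5*g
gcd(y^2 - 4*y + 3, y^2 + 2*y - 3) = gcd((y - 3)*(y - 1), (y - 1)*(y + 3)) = y - 1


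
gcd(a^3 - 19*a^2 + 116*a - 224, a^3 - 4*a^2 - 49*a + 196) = a^2 - 11*a + 28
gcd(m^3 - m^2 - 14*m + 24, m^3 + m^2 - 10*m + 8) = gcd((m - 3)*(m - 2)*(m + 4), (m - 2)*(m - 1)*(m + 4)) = m^2 + 2*m - 8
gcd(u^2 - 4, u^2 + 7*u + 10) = u + 2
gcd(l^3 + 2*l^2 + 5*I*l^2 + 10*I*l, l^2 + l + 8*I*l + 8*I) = 1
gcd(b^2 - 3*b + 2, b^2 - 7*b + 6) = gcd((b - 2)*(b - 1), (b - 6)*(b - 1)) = b - 1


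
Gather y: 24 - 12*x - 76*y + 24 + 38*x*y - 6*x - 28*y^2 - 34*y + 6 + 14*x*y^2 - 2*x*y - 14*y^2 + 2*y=-18*x + y^2*(14*x - 42) + y*(36*x - 108) + 54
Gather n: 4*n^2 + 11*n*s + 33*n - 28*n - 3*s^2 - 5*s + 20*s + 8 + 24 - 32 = 4*n^2 + n*(11*s + 5) - 3*s^2 + 15*s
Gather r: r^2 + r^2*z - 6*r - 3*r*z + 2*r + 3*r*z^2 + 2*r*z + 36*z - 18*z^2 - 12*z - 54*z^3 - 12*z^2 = r^2*(z + 1) + r*(3*z^2 - z - 4) - 54*z^3 - 30*z^2 + 24*z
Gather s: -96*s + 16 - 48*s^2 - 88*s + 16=-48*s^2 - 184*s + 32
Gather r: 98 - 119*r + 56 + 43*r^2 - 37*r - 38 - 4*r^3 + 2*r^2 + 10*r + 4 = -4*r^3 + 45*r^2 - 146*r + 120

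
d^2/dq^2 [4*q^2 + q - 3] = 8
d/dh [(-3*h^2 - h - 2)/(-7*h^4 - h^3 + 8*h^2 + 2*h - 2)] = 2*(-21*h^5 - 12*h^4 - 29*h^3 - 2*h^2 + 22*h + 3)/(49*h^8 + 14*h^7 - 111*h^6 - 44*h^5 + 88*h^4 + 36*h^3 - 28*h^2 - 8*h + 4)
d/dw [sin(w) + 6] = cos(w)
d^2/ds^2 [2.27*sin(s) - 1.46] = -2.27*sin(s)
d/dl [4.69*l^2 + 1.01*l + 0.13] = 9.38*l + 1.01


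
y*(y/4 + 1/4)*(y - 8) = y^3/4 - 7*y^2/4 - 2*y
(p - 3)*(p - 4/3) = p^2 - 13*p/3 + 4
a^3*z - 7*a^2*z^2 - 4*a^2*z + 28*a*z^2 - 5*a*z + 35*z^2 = (a - 5)*(a - 7*z)*(a*z + z)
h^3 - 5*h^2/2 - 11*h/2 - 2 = (h - 4)*(h + 1/2)*(h + 1)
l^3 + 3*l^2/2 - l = l*(l - 1/2)*(l + 2)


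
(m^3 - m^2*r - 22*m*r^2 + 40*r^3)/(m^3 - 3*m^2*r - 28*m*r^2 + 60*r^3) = (-m + 4*r)/(-m + 6*r)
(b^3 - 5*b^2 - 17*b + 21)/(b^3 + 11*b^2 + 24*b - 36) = (b^2 - 4*b - 21)/(b^2 + 12*b + 36)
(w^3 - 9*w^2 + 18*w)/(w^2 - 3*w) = w - 6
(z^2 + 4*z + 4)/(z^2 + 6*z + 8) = (z + 2)/(z + 4)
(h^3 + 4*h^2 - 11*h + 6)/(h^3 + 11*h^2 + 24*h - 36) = (h - 1)/(h + 6)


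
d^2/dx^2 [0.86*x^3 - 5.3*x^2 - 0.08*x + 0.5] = 5.16*x - 10.6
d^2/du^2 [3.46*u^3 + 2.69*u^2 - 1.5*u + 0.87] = 20.76*u + 5.38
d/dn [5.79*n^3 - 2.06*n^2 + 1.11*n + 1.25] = 17.37*n^2 - 4.12*n + 1.11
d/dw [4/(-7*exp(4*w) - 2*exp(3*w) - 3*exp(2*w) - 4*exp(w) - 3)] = (112*exp(3*w) + 24*exp(2*w) + 24*exp(w) + 16)*exp(w)/(7*exp(4*w) + 2*exp(3*w) + 3*exp(2*w) + 4*exp(w) + 3)^2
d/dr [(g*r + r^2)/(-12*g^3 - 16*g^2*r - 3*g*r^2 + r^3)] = (-12*g^2 - r^2)/(144*g^4 + 96*g^3*r - 8*g^2*r^2 - 8*g*r^3 + r^4)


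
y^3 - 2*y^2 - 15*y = y*(y - 5)*(y + 3)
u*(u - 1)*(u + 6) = u^3 + 5*u^2 - 6*u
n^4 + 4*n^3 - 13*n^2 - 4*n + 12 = (n - 2)*(n - 1)*(n + 1)*(n + 6)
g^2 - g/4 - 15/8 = (g - 3/2)*(g + 5/4)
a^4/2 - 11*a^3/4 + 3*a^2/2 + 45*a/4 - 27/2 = (a/2 + 1)*(a - 3)^2*(a - 3/2)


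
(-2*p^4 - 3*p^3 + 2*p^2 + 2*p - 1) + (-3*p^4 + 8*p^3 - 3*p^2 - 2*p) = -5*p^4 + 5*p^3 - p^2 - 1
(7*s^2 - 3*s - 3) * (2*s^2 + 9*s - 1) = 14*s^4 + 57*s^3 - 40*s^2 - 24*s + 3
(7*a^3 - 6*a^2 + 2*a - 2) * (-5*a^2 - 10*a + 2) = -35*a^5 - 40*a^4 + 64*a^3 - 22*a^2 + 24*a - 4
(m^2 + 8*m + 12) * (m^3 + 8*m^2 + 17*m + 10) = m^5 + 16*m^4 + 93*m^3 + 242*m^2 + 284*m + 120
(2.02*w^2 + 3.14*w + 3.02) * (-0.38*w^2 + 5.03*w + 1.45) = -0.7676*w^4 + 8.9674*w^3 + 17.5756*w^2 + 19.7436*w + 4.379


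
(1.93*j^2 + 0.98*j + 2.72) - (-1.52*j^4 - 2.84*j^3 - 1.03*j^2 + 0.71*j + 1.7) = 1.52*j^4 + 2.84*j^3 + 2.96*j^2 + 0.27*j + 1.02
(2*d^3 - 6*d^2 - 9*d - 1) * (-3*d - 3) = -6*d^4 + 12*d^3 + 45*d^2 + 30*d + 3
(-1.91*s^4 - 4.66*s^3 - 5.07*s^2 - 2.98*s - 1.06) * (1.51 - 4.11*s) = 7.8501*s^5 + 16.2685*s^4 + 13.8011*s^3 + 4.5921*s^2 - 0.143199999999999*s - 1.6006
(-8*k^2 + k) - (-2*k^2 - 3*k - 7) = -6*k^2 + 4*k + 7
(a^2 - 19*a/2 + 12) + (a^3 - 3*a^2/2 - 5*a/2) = a^3 - a^2/2 - 12*a + 12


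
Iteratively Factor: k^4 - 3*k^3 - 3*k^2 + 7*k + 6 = (k - 3)*(k^3 - 3*k - 2) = (k - 3)*(k + 1)*(k^2 - k - 2) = (k - 3)*(k + 1)^2*(k - 2)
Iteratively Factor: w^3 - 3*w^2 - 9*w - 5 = (w - 5)*(w^2 + 2*w + 1) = (w - 5)*(w + 1)*(w + 1)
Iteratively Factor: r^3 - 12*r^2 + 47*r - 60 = (r - 5)*(r^2 - 7*r + 12) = (r - 5)*(r - 4)*(r - 3)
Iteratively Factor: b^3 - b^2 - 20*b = (b - 5)*(b^2 + 4*b) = b*(b - 5)*(b + 4)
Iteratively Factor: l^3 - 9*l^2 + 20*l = (l - 5)*(l^2 - 4*l) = l*(l - 5)*(l - 4)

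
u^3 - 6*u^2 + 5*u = u*(u - 5)*(u - 1)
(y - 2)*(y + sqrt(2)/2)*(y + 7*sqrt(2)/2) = y^3 - 2*y^2 + 4*sqrt(2)*y^2 - 8*sqrt(2)*y + 7*y/2 - 7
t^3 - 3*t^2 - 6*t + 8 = (t - 4)*(t - 1)*(t + 2)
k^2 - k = k*(k - 1)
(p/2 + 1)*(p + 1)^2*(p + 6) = p^4/2 + 5*p^3 + 29*p^2/2 + 16*p + 6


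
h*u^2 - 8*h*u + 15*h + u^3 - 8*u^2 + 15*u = (h + u)*(u - 5)*(u - 3)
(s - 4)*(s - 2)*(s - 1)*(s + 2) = s^4 - 5*s^3 + 20*s - 16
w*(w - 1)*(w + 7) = w^3 + 6*w^2 - 7*w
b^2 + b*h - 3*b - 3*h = (b - 3)*(b + h)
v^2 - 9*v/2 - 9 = (v - 6)*(v + 3/2)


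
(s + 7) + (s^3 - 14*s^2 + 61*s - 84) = s^3 - 14*s^2 + 62*s - 77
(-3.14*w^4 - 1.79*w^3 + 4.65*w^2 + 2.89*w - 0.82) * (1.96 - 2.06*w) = 6.4684*w^5 - 2.467*w^4 - 13.0874*w^3 + 3.1606*w^2 + 7.3536*w - 1.6072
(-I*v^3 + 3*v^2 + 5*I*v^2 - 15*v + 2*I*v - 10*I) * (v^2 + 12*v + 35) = -I*v^5 + 3*v^4 - 7*I*v^4 + 21*v^3 + 27*I*v^3 - 75*v^2 + 189*I*v^2 - 525*v - 50*I*v - 350*I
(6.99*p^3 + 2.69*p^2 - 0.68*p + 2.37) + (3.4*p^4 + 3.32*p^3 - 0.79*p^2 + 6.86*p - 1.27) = 3.4*p^4 + 10.31*p^3 + 1.9*p^2 + 6.18*p + 1.1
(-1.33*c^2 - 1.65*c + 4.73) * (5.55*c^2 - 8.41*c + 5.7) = -7.3815*c^4 + 2.0278*c^3 + 32.547*c^2 - 49.1843*c + 26.961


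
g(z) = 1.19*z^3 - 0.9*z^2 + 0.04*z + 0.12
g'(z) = 3.57*z^2 - 1.8*z + 0.04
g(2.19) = 8.39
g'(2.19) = 13.22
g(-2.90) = -36.59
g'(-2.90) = 35.28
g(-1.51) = -6.09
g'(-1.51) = 10.90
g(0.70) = 0.12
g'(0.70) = 0.53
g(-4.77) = -149.70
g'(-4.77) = 89.85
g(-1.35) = -4.50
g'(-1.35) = 8.98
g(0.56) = 0.07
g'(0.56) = 0.15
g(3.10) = 27.05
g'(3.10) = 28.77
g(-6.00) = -289.56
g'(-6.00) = 139.36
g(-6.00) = -289.56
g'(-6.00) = 139.36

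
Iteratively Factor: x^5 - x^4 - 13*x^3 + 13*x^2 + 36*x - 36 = (x - 1)*(x^4 - 13*x^2 + 36) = (x - 2)*(x - 1)*(x^3 + 2*x^2 - 9*x - 18) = (x - 3)*(x - 2)*(x - 1)*(x^2 + 5*x + 6) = (x - 3)*(x - 2)*(x - 1)*(x + 2)*(x + 3)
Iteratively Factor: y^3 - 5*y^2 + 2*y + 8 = (y + 1)*(y^2 - 6*y + 8) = (y - 2)*(y + 1)*(y - 4)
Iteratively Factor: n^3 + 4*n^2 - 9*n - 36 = (n - 3)*(n^2 + 7*n + 12) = (n - 3)*(n + 3)*(n + 4)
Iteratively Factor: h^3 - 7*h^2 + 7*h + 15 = (h - 3)*(h^2 - 4*h - 5) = (h - 5)*(h - 3)*(h + 1)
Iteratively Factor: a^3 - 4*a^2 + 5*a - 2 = (a - 2)*(a^2 - 2*a + 1) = (a - 2)*(a - 1)*(a - 1)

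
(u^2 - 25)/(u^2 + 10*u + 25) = (u - 5)/(u + 5)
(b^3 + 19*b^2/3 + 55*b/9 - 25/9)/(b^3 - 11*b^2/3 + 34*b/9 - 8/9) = (3*b^2 + 20*b + 25)/(3*b^2 - 10*b + 8)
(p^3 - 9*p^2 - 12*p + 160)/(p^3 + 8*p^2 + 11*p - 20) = (p^2 - 13*p + 40)/(p^2 + 4*p - 5)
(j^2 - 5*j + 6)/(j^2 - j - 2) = (j - 3)/(j + 1)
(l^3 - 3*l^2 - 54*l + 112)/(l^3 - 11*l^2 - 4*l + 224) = (l^2 + 5*l - 14)/(l^2 - 3*l - 28)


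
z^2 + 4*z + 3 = (z + 1)*(z + 3)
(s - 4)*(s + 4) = s^2 - 16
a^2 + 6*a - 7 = (a - 1)*(a + 7)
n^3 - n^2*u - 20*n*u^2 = n*(n - 5*u)*(n + 4*u)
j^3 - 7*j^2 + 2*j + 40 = (j - 5)*(j - 4)*(j + 2)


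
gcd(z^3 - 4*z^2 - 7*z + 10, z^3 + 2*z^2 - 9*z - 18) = z + 2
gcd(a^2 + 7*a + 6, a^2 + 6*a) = a + 6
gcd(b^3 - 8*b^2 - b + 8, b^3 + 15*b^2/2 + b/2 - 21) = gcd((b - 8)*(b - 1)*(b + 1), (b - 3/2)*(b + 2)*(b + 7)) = 1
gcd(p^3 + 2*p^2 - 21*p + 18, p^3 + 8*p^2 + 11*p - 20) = p - 1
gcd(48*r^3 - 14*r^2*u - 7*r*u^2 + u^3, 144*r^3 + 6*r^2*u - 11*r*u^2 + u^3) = 24*r^2 + 5*r*u - u^2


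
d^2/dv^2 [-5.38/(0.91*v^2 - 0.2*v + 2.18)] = (8.910356*v^2 - 1.95832*v - 5.38*(1.82*v - 0.2)*(3.64*v - 0.4) + 21.345688)/(0.91*v^2 - 0.2*v + 2.18)^3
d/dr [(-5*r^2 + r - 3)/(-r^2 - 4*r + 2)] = (21*r^2 - 26*r - 10)/(r^4 + 8*r^3 + 12*r^2 - 16*r + 4)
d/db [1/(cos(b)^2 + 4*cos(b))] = 2*(cos(b) + 2)*sin(b)/((cos(b) + 4)^2*cos(b)^2)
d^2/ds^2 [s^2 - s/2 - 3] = 2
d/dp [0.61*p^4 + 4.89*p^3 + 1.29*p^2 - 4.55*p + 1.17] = 2.44*p^3 + 14.67*p^2 + 2.58*p - 4.55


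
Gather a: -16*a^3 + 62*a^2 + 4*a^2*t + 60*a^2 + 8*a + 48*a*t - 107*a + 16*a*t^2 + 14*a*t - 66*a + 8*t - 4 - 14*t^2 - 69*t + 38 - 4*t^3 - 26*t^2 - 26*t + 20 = -16*a^3 + a^2*(4*t + 122) + a*(16*t^2 + 62*t - 165) - 4*t^3 - 40*t^2 - 87*t + 54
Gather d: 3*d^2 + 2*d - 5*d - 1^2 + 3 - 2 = 3*d^2 - 3*d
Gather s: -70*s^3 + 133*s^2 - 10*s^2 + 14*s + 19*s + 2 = -70*s^3 + 123*s^2 + 33*s + 2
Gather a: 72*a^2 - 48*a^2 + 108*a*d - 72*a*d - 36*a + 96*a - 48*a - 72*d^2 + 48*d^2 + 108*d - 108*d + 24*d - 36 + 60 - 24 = 24*a^2 + a*(36*d + 12) - 24*d^2 + 24*d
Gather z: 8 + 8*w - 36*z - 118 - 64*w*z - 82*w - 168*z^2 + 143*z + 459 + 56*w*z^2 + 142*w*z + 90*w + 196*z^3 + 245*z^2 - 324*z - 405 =16*w + 196*z^3 + z^2*(56*w + 77) + z*(78*w - 217) - 56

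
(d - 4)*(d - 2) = d^2 - 6*d + 8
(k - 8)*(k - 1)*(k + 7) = k^3 - 2*k^2 - 55*k + 56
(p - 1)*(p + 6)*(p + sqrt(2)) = p^3 + sqrt(2)*p^2 + 5*p^2 - 6*p + 5*sqrt(2)*p - 6*sqrt(2)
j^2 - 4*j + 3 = (j - 3)*(j - 1)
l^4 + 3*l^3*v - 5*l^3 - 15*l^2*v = l^2*(l - 5)*(l + 3*v)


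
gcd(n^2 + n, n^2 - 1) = n + 1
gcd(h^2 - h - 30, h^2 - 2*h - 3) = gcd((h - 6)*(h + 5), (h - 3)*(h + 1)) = 1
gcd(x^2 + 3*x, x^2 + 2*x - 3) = x + 3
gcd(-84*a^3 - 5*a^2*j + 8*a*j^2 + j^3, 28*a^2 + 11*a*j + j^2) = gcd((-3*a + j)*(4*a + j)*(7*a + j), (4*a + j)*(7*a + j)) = 28*a^2 + 11*a*j + j^2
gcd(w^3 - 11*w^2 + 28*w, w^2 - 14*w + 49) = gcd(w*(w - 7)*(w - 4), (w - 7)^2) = w - 7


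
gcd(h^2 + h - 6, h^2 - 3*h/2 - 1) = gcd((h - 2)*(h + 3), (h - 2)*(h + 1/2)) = h - 2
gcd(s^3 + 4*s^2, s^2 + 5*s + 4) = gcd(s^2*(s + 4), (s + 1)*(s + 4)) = s + 4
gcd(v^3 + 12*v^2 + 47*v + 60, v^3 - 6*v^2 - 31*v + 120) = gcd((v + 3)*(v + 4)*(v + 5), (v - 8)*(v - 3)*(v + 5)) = v + 5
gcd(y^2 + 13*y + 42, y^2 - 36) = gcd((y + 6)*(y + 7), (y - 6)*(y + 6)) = y + 6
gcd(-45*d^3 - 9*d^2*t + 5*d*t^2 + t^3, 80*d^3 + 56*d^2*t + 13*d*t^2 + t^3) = 5*d + t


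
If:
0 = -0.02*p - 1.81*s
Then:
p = -90.5*s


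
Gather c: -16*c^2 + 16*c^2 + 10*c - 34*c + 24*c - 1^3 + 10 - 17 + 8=0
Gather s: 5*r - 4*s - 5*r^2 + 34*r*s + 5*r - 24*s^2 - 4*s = -5*r^2 + 10*r - 24*s^2 + s*(34*r - 8)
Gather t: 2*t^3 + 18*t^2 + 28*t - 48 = 2*t^3 + 18*t^2 + 28*t - 48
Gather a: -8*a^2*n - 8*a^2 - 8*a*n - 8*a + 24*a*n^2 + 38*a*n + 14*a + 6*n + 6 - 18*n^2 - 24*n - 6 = a^2*(-8*n - 8) + a*(24*n^2 + 30*n + 6) - 18*n^2 - 18*n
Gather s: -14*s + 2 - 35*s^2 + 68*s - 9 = -35*s^2 + 54*s - 7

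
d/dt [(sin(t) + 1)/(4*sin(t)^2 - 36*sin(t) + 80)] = (-2*sin(t) + cos(t)^2 + 28)*cos(t)/(4*(sin(t)^2 - 9*sin(t) + 20)^2)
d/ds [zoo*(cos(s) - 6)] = zoo*sin(s)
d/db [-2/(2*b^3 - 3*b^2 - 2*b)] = 4*(3*b^2 - 3*b - 1)/(b^2*(-2*b^2 + 3*b + 2)^2)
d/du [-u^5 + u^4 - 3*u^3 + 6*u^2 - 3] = u*(-5*u^3 + 4*u^2 - 9*u + 12)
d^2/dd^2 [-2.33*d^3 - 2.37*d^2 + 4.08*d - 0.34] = -13.98*d - 4.74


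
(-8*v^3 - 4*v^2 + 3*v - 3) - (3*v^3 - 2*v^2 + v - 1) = -11*v^3 - 2*v^2 + 2*v - 2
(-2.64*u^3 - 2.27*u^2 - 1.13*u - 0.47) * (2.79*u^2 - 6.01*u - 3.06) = -7.3656*u^5 + 9.5331*u^4 + 18.5684*u^3 + 12.4262*u^2 + 6.2825*u + 1.4382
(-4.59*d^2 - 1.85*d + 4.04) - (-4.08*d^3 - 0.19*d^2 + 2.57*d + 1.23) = 4.08*d^3 - 4.4*d^2 - 4.42*d + 2.81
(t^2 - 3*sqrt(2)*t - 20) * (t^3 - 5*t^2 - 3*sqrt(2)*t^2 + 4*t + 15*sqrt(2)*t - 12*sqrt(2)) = t^5 - 6*sqrt(2)*t^4 - 5*t^4 + 2*t^3 + 30*sqrt(2)*t^3 + 10*t^2 + 36*sqrt(2)*t^2 - 300*sqrt(2)*t - 8*t + 240*sqrt(2)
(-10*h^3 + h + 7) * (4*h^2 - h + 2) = -40*h^5 + 10*h^4 - 16*h^3 + 27*h^2 - 5*h + 14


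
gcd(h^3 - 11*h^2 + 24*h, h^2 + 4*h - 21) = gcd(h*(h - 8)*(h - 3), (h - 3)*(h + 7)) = h - 3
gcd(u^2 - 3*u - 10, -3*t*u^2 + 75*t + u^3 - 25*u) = u - 5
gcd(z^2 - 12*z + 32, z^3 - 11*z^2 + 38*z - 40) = z - 4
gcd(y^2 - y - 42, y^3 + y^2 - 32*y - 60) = 1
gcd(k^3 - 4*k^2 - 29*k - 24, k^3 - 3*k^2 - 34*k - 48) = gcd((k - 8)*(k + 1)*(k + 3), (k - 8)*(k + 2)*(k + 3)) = k^2 - 5*k - 24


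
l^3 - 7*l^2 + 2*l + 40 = (l - 5)*(l - 4)*(l + 2)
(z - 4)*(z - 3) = z^2 - 7*z + 12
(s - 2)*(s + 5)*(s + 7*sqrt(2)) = s^3 + 3*s^2 + 7*sqrt(2)*s^2 - 10*s + 21*sqrt(2)*s - 70*sqrt(2)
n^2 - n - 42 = (n - 7)*(n + 6)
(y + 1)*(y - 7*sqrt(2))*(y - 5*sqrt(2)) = y^3 - 12*sqrt(2)*y^2 + y^2 - 12*sqrt(2)*y + 70*y + 70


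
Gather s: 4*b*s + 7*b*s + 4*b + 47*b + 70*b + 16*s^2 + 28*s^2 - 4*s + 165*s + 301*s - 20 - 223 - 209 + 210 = 121*b + 44*s^2 + s*(11*b + 462) - 242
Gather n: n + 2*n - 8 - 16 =3*n - 24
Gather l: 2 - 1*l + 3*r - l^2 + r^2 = -l^2 - l + r^2 + 3*r + 2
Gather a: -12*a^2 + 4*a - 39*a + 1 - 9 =-12*a^2 - 35*a - 8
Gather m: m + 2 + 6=m + 8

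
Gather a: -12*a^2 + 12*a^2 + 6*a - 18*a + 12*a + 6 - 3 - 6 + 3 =0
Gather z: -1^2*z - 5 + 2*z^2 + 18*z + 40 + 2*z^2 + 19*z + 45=4*z^2 + 36*z + 80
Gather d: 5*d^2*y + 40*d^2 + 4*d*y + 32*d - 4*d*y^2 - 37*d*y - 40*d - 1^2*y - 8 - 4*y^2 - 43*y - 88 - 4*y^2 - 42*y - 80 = d^2*(5*y + 40) + d*(-4*y^2 - 33*y - 8) - 8*y^2 - 86*y - 176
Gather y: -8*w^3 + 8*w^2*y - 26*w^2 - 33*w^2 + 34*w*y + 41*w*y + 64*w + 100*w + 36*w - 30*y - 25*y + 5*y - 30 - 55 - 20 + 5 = -8*w^3 - 59*w^2 + 200*w + y*(8*w^2 + 75*w - 50) - 100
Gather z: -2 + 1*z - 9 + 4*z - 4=5*z - 15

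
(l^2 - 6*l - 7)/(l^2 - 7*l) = (l + 1)/l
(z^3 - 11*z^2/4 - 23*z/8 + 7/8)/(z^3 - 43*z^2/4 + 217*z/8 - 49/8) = (z + 1)/(z - 7)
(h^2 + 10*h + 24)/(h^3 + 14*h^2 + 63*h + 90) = (h + 4)/(h^2 + 8*h + 15)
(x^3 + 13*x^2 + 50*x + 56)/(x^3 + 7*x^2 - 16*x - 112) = (x + 2)/(x - 4)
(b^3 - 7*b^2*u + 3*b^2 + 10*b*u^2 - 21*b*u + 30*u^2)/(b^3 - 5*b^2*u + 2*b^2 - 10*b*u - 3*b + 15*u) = (b - 2*u)/(b - 1)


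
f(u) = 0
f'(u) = 0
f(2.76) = 0.00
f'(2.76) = 0.00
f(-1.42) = 0.00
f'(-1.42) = 0.00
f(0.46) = 0.00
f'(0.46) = 0.00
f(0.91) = 0.00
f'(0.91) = 0.00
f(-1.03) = 0.00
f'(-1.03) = 0.00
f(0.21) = 0.00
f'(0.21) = 0.00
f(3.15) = 0.00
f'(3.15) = 0.00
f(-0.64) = 0.00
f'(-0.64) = 0.00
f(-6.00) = 0.00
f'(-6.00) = 0.00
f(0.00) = 0.00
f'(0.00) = 0.00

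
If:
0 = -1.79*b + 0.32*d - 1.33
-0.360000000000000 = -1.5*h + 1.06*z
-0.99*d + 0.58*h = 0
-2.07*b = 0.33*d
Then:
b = -0.35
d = 2.20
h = 3.75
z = 4.97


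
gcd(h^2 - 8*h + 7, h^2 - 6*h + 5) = h - 1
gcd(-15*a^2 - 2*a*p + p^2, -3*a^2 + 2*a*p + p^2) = 3*a + p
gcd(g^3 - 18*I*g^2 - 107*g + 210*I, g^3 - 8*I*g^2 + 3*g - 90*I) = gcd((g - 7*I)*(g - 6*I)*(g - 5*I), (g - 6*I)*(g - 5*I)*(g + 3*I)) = g^2 - 11*I*g - 30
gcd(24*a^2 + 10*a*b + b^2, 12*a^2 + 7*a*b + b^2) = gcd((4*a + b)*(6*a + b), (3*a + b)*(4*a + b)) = 4*a + b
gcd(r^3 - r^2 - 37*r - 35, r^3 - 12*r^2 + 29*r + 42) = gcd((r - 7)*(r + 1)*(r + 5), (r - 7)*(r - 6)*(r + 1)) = r^2 - 6*r - 7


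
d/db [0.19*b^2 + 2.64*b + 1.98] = 0.38*b + 2.64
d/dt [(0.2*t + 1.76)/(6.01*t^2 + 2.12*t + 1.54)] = (1.202*t^2 + 0.424*t - (0.2*t + 1.76)*(12.02*t + 2.12) + 0.308)/(6.01*t^2 + 2.12*t + 1.54)^2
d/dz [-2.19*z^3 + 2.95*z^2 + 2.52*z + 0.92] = -6.57*z^2 + 5.9*z + 2.52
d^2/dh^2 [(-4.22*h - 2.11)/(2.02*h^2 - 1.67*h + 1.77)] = (-(4.04*h - 1.67)*(4.22*h + 2.11)*(8.08*h - 3.34) + (51.1464*h - 5.5704)*(2.02*h^2 - 1.67*h + 1.77))/(2.02*h^2 - 1.67*h + 1.77)^3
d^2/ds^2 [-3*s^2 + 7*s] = -6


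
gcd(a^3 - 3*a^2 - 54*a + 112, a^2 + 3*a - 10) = a - 2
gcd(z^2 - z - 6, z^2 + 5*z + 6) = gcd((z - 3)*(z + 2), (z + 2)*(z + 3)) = z + 2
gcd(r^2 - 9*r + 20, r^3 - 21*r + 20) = r - 4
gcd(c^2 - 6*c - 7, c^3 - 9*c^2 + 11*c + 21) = c^2 - 6*c - 7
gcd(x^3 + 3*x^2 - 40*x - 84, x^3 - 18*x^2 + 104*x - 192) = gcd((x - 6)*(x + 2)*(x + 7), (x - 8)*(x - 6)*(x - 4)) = x - 6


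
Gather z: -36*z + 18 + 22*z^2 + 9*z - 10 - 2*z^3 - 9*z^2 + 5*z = -2*z^3 + 13*z^2 - 22*z + 8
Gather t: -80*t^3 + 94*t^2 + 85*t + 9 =-80*t^3 + 94*t^2 + 85*t + 9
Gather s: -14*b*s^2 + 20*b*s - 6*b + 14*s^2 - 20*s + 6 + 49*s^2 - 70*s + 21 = -6*b + s^2*(63 - 14*b) + s*(20*b - 90) + 27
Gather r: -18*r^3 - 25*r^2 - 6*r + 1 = -18*r^3 - 25*r^2 - 6*r + 1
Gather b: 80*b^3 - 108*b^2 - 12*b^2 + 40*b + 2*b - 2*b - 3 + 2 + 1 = 80*b^3 - 120*b^2 + 40*b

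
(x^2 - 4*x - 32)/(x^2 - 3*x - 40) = (x + 4)/(x + 5)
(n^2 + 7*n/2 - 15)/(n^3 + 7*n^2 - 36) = (n - 5/2)/(n^2 + n - 6)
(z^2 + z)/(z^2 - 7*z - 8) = z/(z - 8)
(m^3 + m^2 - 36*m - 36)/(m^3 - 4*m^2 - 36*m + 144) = (m + 1)/(m - 4)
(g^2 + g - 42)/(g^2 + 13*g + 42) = (g - 6)/(g + 6)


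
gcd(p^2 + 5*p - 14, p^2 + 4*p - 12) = p - 2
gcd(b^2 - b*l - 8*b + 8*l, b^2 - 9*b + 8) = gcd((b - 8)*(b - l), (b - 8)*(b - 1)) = b - 8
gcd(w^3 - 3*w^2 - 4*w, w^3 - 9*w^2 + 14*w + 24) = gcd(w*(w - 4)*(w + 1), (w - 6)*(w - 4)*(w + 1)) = w^2 - 3*w - 4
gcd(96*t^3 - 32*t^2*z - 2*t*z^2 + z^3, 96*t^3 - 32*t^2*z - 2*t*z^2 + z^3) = 96*t^3 - 32*t^2*z - 2*t*z^2 + z^3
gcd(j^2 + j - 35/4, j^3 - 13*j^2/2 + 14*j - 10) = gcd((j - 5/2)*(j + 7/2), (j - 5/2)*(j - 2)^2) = j - 5/2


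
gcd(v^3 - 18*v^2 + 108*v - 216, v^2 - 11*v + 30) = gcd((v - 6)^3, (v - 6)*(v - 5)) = v - 6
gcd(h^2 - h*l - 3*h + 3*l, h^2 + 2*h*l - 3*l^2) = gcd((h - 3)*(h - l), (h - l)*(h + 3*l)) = h - l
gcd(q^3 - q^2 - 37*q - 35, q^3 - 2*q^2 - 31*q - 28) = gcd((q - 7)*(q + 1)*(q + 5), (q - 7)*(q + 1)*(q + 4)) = q^2 - 6*q - 7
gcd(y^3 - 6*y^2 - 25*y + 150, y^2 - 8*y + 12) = y - 6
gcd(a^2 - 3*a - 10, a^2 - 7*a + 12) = 1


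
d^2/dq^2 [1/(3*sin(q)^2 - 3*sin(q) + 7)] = 3*(-12*sin(q)^4 + 9*sin(q)^3 + 43*sin(q)^2 - 25*sin(q) - 8)/(3*sin(q)^2 - 3*sin(q) + 7)^3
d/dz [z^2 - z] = 2*z - 1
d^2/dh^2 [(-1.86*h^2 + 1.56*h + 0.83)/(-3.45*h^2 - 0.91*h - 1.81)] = (2.8421709430404e-14*h^4 - 48.81474*h^3 - 128.96307*h^2 + 42.81381*h + 26.317268)/(41.063625*h^6 + 32.493825*h^5 + 73.20141*h^4 + 34.848541*h^3 + 38.404218*h^2 + 8.943753*h + 5.929741)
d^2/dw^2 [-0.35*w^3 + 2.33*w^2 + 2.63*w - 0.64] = 4.66 - 2.1*w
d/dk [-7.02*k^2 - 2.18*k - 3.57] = -14.04*k - 2.18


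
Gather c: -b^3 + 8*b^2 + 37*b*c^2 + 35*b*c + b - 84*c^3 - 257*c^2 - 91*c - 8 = -b^3 + 8*b^2 + b - 84*c^3 + c^2*(37*b - 257) + c*(35*b - 91) - 8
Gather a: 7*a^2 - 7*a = 7*a^2 - 7*a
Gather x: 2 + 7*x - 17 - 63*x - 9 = -56*x - 24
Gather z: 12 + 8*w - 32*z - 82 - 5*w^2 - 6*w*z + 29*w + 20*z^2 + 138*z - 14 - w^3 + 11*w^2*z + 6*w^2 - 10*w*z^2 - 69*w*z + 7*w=-w^3 + w^2 + 44*w + z^2*(20 - 10*w) + z*(11*w^2 - 75*w + 106) - 84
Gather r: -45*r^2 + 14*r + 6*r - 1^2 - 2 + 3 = -45*r^2 + 20*r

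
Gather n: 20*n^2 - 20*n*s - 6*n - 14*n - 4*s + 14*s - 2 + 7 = 20*n^2 + n*(-20*s - 20) + 10*s + 5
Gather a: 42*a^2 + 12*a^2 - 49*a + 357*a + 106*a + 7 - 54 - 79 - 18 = 54*a^2 + 414*a - 144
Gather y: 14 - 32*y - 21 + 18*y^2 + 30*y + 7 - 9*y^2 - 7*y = 9*y^2 - 9*y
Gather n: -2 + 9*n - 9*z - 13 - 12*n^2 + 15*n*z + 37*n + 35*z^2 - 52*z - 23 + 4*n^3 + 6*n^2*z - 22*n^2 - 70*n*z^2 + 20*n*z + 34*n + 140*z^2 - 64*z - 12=4*n^3 + n^2*(6*z - 34) + n*(-70*z^2 + 35*z + 80) + 175*z^2 - 125*z - 50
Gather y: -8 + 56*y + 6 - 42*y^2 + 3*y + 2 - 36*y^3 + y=-36*y^3 - 42*y^2 + 60*y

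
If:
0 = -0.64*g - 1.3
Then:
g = -2.03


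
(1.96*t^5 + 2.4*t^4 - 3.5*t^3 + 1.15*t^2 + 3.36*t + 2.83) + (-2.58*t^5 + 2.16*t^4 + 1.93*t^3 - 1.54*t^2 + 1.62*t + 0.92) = -0.62*t^5 + 4.56*t^4 - 1.57*t^3 - 0.39*t^2 + 4.98*t + 3.75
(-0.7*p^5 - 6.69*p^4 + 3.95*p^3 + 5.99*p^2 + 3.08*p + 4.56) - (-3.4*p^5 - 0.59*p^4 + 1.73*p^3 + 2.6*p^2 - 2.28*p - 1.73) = 2.7*p^5 - 6.1*p^4 + 2.22*p^3 + 3.39*p^2 + 5.36*p + 6.29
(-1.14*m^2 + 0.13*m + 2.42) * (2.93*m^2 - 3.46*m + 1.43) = -3.3402*m^4 + 4.3253*m^3 + 5.0106*m^2 - 8.1873*m + 3.4606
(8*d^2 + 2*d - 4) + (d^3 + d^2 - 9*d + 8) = d^3 + 9*d^2 - 7*d + 4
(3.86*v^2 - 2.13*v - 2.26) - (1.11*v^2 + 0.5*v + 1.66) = 2.75*v^2 - 2.63*v - 3.92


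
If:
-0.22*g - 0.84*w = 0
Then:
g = -3.81818181818182*w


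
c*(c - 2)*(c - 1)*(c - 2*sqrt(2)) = c^4 - 3*c^3 - 2*sqrt(2)*c^3 + 2*c^2 + 6*sqrt(2)*c^2 - 4*sqrt(2)*c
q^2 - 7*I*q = q*(q - 7*I)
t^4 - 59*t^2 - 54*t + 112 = (t - 8)*(t - 1)*(t + 2)*(t + 7)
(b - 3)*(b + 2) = b^2 - b - 6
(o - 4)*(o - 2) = o^2 - 6*o + 8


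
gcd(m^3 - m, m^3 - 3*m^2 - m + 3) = m^2 - 1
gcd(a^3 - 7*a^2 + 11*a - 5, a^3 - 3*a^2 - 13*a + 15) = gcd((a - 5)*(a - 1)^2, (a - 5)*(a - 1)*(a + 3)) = a^2 - 6*a + 5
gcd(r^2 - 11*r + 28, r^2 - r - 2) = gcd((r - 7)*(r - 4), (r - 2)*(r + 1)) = 1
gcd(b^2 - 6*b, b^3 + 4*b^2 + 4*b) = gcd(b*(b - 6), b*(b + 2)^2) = b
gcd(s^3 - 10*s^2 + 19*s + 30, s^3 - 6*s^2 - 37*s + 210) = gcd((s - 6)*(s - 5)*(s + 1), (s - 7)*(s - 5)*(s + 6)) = s - 5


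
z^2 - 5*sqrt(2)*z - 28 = (z - 7*sqrt(2))*(z + 2*sqrt(2))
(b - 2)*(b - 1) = b^2 - 3*b + 2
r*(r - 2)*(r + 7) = r^3 + 5*r^2 - 14*r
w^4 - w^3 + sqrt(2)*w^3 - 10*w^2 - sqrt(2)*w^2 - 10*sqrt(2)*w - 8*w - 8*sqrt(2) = (w - 4)*(w + 1)*(w + 2)*(w + sqrt(2))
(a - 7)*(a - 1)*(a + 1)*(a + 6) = a^4 - a^3 - 43*a^2 + a + 42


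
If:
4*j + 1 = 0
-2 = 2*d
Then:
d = -1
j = -1/4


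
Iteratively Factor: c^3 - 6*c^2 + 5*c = (c)*(c^2 - 6*c + 5) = c*(c - 1)*(c - 5)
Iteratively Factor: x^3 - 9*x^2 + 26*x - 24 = (x - 4)*(x^2 - 5*x + 6) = (x - 4)*(x - 3)*(x - 2)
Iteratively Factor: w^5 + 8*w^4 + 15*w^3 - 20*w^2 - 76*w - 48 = (w + 4)*(w^4 + 4*w^3 - w^2 - 16*w - 12) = (w - 2)*(w + 4)*(w^3 + 6*w^2 + 11*w + 6) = (w - 2)*(w + 1)*(w + 4)*(w^2 + 5*w + 6) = (w - 2)*(w + 1)*(w + 3)*(w + 4)*(w + 2)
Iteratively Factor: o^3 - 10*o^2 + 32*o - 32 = (o - 4)*(o^2 - 6*o + 8) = (o - 4)*(o - 2)*(o - 4)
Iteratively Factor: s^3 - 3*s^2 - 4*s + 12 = (s + 2)*(s^2 - 5*s + 6) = (s - 2)*(s + 2)*(s - 3)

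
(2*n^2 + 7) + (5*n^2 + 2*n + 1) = 7*n^2 + 2*n + 8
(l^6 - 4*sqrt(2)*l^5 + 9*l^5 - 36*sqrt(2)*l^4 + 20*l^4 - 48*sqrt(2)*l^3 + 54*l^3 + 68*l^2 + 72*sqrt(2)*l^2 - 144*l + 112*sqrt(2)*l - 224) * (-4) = -4*l^6 - 36*l^5 + 16*sqrt(2)*l^5 - 80*l^4 + 144*sqrt(2)*l^4 - 216*l^3 + 192*sqrt(2)*l^3 - 288*sqrt(2)*l^2 - 272*l^2 - 448*sqrt(2)*l + 576*l + 896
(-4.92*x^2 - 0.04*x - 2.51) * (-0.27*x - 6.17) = 1.3284*x^3 + 30.3672*x^2 + 0.9245*x + 15.4867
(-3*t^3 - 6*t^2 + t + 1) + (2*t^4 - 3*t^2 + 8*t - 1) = 2*t^4 - 3*t^3 - 9*t^2 + 9*t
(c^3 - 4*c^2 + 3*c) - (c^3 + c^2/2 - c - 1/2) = -9*c^2/2 + 4*c + 1/2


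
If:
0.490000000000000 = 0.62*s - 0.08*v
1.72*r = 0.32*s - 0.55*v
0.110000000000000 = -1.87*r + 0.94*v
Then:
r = 0.07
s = 0.82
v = 0.26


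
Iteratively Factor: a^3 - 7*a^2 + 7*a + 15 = (a + 1)*(a^2 - 8*a + 15) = (a - 3)*(a + 1)*(a - 5)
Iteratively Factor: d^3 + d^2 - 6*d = (d - 2)*(d^2 + 3*d) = (d - 2)*(d + 3)*(d)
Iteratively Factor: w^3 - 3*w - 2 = (w + 1)*(w^2 - w - 2) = (w - 2)*(w + 1)*(w + 1)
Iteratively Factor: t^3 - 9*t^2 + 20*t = (t)*(t^2 - 9*t + 20) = t*(t - 4)*(t - 5)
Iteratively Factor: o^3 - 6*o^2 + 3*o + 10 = (o + 1)*(o^2 - 7*o + 10) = (o - 2)*(o + 1)*(o - 5)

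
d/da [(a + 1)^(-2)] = -2/(a + 1)^3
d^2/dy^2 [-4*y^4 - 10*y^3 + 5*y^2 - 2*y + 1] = -48*y^2 - 60*y + 10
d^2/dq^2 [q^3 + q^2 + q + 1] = 6*q + 2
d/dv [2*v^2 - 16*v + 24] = 4*v - 16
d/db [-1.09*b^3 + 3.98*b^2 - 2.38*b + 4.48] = -3.27*b^2 + 7.96*b - 2.38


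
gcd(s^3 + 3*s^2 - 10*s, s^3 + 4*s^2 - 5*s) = s^2 + 5*s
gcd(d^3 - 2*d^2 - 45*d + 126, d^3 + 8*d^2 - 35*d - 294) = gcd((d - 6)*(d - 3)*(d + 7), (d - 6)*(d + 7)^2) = d^2 + d - 42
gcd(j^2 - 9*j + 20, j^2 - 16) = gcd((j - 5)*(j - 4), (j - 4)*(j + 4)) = j - 4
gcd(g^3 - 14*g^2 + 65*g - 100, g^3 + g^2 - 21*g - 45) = g - 5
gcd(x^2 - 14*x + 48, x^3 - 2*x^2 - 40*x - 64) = x - 8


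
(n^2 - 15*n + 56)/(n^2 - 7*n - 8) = (n - 7)/(n + 1)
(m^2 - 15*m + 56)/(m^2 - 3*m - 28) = (m - 8)/(m + 4)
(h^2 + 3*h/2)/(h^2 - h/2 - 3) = h/(h - 2)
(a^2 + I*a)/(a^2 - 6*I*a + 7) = a/(a - 7*I)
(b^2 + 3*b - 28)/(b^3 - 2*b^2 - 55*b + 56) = (b - 4)/(b^2 - 9*b + 8)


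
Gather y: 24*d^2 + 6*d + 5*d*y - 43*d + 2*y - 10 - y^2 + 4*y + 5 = 24*d^2 - 37*d - y^2 + y*(5*d + 6) - 5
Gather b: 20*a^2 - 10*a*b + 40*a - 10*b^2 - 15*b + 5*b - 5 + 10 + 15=20*a^2 + 40*a - 10*b^2 + b*(-10*a - 10) + 20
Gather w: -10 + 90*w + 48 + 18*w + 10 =108*w + 48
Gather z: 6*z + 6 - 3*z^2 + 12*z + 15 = -3*z^2 + 18*z + 21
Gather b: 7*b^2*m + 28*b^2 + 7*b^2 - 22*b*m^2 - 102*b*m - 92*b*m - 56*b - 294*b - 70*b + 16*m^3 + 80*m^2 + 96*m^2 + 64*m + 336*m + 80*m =b^2*(7*m + 35) + b*(-22*m^2 - 194*m - 420) + 16*m^3 + 176*m^2 + 480*m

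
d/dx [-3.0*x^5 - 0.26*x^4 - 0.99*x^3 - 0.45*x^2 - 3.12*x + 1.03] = -15.0*x^4 - 1.04*x^3 - 2.97*x^2 - 0.9*x - 3.12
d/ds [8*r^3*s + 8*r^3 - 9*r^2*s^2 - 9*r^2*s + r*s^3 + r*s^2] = r*(8*r^2 - 18*r*s - 9*r + 3*s^2 + 2*s)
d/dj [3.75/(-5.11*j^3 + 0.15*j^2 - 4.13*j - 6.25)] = (57.4875*j^2 - 1.125*j + 15.4875)/(5.11*j^3 - 0.15*j^2 + 4.13*j + 6.25)^2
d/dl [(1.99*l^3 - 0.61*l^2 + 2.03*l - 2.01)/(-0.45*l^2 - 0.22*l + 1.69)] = (-0.8955*l^4 - 0.8756*l^3 + 11.137*l^2 - 3.8708*l + 2.9885)/(0.2025*l^4 + 0.198*l^3 - 1.4726*l^2 - 0.7436*l + 2.8561)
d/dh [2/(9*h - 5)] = -18/(9*h - 5)^2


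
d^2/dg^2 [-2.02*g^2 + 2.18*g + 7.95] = -4.04000000000000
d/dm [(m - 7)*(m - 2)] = 2*m - 9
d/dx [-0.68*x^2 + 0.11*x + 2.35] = 0.11 - 1.36*x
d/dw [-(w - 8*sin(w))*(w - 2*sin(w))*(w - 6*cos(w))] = -(w - 8*sin(w))*(w - 2*sin(w))*(6*sin(w) + 1) + (w - 8*sin(w))*(w - 6*cos(w))*(2*cos(w) - 1) + (w - 2*sin(w))*(w - 6*cos(w))*(8*cos(w) - 1)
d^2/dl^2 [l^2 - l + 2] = 2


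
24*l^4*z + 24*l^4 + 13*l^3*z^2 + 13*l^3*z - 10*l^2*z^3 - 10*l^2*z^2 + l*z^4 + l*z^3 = (-8*l + z)*(-3*l + z)*(l + z)*(l*z + l)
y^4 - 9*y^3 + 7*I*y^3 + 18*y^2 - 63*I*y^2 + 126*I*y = y*(y - 6)*(y - 3)*(y + 7*I)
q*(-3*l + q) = -3*l*q + q^2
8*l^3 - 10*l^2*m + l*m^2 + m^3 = (-2*l + m)*(-l + m)*(4*l + m)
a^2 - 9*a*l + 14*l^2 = (a - 7*l)*(a - 2*l)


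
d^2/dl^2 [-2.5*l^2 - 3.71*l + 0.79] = -5.00000000000000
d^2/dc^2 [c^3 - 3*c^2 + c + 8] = 6*c - 6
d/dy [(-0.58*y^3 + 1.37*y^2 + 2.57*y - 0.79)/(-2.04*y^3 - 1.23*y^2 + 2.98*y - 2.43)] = (-4.44089209850063e-16*y^5 + 3.5082*y^4 + 7.0288*y^3 + 6.6371*y^2 - 8.6016*y - 3.8909)/(4.1616*y^6 + 5.0184*y^5 - 10.6455*y^4 + 2.5836*y^3 + 14.8582*y^2 - 14.4828*y + 5.9049)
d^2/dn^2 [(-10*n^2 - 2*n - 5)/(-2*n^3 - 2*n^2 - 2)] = (10*n^6 + 6*n^5 + 36*n^4 - 28*n^3 - 27*n^2 - 21*n + 5)/(n^9 + 3*n^8 + 3*n^7 + 4*n^6 + 6*n^5 + 3*n^4 + 3*n^3 + 3*n^2 + 1)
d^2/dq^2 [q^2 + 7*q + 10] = 2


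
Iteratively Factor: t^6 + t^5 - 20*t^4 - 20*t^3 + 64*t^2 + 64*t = (t - 4)*(t^5 + 5*t^4 - 20*t^2 - 16*t) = (t - 4)*(t + 4)*(t^4 + t^3 - 4*t^2 - 4*t) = (t - 4)*(t - 2)*(t + 4)*(t^3 + 3*t^2 + 2*t) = (t - 4)*(t - 2)*(t + 2)*(t + 4)*(t^2 + t) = (t - 4)*(t - 2)*(t + 1)*(t + 2)*(t + 4)*(t)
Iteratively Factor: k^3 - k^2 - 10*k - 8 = (k - 4)*(k^2 + 3*k + 2) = (k - 4)*(k + 2)*(k + 1)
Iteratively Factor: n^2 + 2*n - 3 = (n + 3)*(n - 1)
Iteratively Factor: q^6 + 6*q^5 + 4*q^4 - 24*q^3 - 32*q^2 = (q + 2)*(q^5 + 4*q^4 - 4*q^3 - 16*q^2) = (q + 2)*(q + 4)*(q^4 - 4*q^2) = (q - 2)*(q + 2)*(q + 4)*(q^3 + 2*q^2) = q*(q - 2)*(q + 2)*(q + 4)*(q^2 + 2*q) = q*(q - 2)*(q + 2)^2*(q + 4)*(q)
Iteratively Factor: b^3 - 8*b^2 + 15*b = (b - 3)*(b^2 - 5*b) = b*(b - 3)*(b - 5)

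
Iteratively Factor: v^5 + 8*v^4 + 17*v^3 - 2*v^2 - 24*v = (v + 2)*(v^4 + 6*v^3 + 5*v^2 - 12*v) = (v + 2)*(v + 4)*(v^3 + 2*v^2 - 3*v) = (v + 2)*(v + 3)*(v + 4)*(v^2 - v) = v*(v + 2)*(v + 3)*(v + 4)*(v - 1)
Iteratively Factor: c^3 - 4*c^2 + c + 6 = (c - 3)*(c^2 - c - 2) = (c - 3)*(c + 1)*(c - 2)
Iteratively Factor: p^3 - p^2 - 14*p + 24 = (p + 4)*(p^2 - 5*p + 6) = (p - 3)*(p + 4)*(p - 2)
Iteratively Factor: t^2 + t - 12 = (t + 4)*(t - 3)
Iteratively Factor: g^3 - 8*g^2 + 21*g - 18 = (g - 3)*(g^2 - 5*g + 6) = (g - 3)*(g - 2)*(g - 3)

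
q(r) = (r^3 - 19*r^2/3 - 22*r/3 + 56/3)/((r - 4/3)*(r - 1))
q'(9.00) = 1.28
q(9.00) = 2.75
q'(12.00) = 1.15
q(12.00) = 6.36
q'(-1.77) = 3.35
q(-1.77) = 0.73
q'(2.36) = 10.73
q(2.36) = -14.88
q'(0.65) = 147.94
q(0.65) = 48.08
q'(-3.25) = 2.00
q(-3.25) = -3.01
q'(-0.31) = 11.49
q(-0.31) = 9.43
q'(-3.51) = 1.88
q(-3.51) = -3.52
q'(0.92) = 2813.50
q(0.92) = 221.92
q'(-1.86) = 3.20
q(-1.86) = 0.43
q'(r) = (3*r^2 - 38*r/3 - 22/3)/((r - 4/3)*(r - 1)) - (r^3 - 19*r^2/3 - 22*r/3 + 56/3)/((r - 4/3)*(r - 1)^2) - (r^3 - 19*r^2/3 - 22*r/3 + 56/3)/((r - 4/3)^2*(r - 1))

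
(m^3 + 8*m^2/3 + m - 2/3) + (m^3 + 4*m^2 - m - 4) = 2*m^3 + 20*m^2/3 - 14/3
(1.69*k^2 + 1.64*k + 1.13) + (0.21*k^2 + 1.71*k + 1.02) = 1.9*k^2 + 3.35*k + 2.15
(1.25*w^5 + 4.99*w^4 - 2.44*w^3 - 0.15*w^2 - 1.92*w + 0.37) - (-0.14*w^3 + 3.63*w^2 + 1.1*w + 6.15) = 1.25*w^5 + 4.99*w^4 - 2.3*w^3 - 3.78*w^2 - 3.02*w - 5.78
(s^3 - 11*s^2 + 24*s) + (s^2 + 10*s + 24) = s^3 - 10*s^2 + 34*s + 24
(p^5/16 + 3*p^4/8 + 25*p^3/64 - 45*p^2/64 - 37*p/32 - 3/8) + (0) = p^5/16 + 3*p^4/8 + 25*p^3/64 - 45*p^2/64 - 37*p/32 - 3/8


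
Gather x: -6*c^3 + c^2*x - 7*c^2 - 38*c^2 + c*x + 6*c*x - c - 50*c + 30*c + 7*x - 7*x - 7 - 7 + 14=-6*c^3 - 45*c^2 - 21*c + x*(c^2 + 7*c)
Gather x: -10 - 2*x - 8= -2*x - 18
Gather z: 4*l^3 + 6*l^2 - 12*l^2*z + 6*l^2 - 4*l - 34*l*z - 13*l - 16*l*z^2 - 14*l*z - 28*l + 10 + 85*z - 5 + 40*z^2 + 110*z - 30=4*l^3 + 12*l^2 - 45*l + z^2*(40 - 16*l) + z*(-12*l^2 - 48*l + 195) - 25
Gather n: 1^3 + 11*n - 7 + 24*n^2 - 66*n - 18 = 24*n^2 - 55*n - 24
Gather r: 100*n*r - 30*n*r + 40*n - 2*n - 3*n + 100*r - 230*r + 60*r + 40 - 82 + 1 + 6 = 35*n + r*(70*n - 70) - 35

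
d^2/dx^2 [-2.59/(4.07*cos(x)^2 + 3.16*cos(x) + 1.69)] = (171.612364*(1 - cos(x)^2)^2 + 99.931524*cos(x)^3 + 40.409698*cos(x)^2 - 213.694684*cos(x) - 187.708178)/(4.07*cos(x)^2 + 3.16*cos(x) + 1.69)^3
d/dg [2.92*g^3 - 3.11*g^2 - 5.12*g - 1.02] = 8.76*g^2 - 6.22*g - 5.12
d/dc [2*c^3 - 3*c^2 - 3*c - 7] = 6*c^2 - 6*c - 3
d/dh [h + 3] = 1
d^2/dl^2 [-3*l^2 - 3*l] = -6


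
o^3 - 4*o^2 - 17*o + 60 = (o - 5)*(o - 3)*(o + 4)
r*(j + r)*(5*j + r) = 5*j^2*r + 6*j*r^2 + r^3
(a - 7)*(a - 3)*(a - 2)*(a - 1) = a^4 - 13*a^3 + 53*a^2 - 83*a + 42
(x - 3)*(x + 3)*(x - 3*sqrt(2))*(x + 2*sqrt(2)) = x^4 - sqrt(2)*x^3 - 21*x^2 + 9*sqrt(2)*x + 108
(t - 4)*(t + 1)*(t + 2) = t^3 - t^2 - 10*t - 8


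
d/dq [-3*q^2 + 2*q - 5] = 2 - 6*q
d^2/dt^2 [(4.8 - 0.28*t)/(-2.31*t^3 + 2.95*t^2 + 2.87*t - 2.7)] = (8.964648*t^5 - 318.80772*t^4 + 531.939632*t^3 - 80.65296*t^2 - 50.8284*t - 151.1988)/(12.326391*t^9 - 47.224485*t^8 + 14.364504*t^7 + 134.895725*t^6 - 128.241708*t^5 - 109.807455*t^4 + 164.037097*t^3 + 2.20238999999999*t^2 - 62.7669*t + 19.683)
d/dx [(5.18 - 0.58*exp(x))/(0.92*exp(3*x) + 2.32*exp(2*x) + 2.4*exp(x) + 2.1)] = (1.0672*exp(3*x) - 12.9512*exp(2*x) - 24.0352*exp(x) - 13.65)*exp(x)/(0.8464*exp(6*x) + 4.2688*exp(5*x) + 9.7984*exp(4*x) + 15.0*exp(3*x) + 15.504*exp(2*x) + 10.08*exp(x) + 4.41)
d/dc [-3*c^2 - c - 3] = -6*c - 1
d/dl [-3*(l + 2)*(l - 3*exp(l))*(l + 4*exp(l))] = -3*l^2*exp(l) - 9*l^2 + 72*l*exp(2*l) - 12*l*exp(l) - 12*l + 180*exp(2*l) - 6*exp(l)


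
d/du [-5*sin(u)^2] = -5*sin(2*u)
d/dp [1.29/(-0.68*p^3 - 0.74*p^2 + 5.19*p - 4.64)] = (2.6316*p^2 + 1.9092*p - 6.6951)/(0.68*p^3 + 0.74*p^2 - 5.19*p + 4.64)^2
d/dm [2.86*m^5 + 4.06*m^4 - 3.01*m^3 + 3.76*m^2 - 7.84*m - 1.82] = 14.3*m^4 + 16.24*m^3 - 9.03*m^2 + 7.52*m - 7.84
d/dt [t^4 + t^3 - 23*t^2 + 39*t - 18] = 4*t^3 + 3*t^2 - 46*t + 39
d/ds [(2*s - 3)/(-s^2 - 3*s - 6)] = (2*s^2 - 6*s - 21)/(s^4 + 6*s^3 + 21*s^2 + 36*s + 36)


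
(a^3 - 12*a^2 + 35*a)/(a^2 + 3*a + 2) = a*(a^2 - 12*a + 35)/(a^2 + 3*a + 2)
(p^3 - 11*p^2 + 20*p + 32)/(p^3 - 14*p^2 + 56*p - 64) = (p + 1)/(p - 2)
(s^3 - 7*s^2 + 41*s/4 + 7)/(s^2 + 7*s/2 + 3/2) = (s^2 - 15*s/2 + 14)/(s + 3)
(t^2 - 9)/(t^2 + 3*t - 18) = (t + 3)/(t + 6)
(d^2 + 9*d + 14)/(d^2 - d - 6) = (d + 7)/(d - 3)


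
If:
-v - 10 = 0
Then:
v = -10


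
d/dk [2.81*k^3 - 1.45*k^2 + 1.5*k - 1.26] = 8.43*k^2 - 2.9*k + 1.5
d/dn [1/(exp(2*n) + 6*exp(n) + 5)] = 2*(-exp(n) - 3)*exp(n)/(exp(2*n) + 6*exp(n) + 5)^2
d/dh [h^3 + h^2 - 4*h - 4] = 3*h^2 + 2*h - 4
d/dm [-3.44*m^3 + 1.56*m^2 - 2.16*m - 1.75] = -10.32*m^2 + 3.12*m - 2.16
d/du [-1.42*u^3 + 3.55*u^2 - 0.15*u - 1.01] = -4.26*u^2 + 7.1*u - 0.15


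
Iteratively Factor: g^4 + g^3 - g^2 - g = (g + 1)*(g^3 - g) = g*(g + 1)*(g^2 - 1) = g*(g - 1)*(g + 1)*(g + 1)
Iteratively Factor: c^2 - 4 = (c + 2)*(c - 2)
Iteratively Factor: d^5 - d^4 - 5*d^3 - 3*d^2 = (d + 1)*(d^4 - 2*d^3 - 3*d^2) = (d + 1)^2*(d^3 - 3*d^2) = (d - 3)*(d + 1)^2*(d^2) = d*(d - 3)*(d + 1)^2*(d)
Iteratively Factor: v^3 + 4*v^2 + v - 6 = (v - 1)*(v^2 + 5*v + 6) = (v - 1)*(v + 3)*(v + 2)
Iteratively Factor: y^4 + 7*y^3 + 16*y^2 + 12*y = (y + 3)*(y^3 + 4*y^2 + 4*y) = y*(y + 3)*(y^2 + 4*y + 4) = y*(y + 2)*(y + 3)*(y + 2)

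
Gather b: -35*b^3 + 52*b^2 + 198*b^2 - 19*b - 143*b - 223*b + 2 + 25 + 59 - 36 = -35*b^3 + 250*b^2 - 385*b + 50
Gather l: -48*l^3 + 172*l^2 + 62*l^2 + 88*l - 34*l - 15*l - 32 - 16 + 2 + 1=-48*l^3 + 234*l^2 + 39*l - 45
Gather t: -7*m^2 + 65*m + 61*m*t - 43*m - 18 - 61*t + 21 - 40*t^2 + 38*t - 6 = -7*m^2 + 22*m - 40*t^2 + t*(61*m - 23) - 3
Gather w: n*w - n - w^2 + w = -n - w^2 + w*(n + 1)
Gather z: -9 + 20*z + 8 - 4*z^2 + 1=-4*z^2 + 20*z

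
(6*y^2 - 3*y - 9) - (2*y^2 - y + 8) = 4*y^2 - 2*y - 17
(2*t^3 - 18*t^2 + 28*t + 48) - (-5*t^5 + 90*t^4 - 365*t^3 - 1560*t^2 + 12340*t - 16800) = 5*t^5 - 90*t^4 + 367*t^3 + 1542*t^2 - 12312*t + 16848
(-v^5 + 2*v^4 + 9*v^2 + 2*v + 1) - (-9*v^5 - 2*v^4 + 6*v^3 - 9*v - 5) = 8*v^5 + 4*v^4 - 6*v^3 + 9*v^2 + 11*v + 6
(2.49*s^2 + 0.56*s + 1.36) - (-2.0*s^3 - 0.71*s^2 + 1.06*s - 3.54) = 2.0*s^3 + 3.2*s^2 - 0.5*s + 4.9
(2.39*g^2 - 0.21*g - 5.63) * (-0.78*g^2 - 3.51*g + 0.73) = -1.8642*g^4 - 8.2251*g^3 + 6.8732*g^2 + 19.608*g - 4.1099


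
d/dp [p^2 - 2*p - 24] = 2*p - 2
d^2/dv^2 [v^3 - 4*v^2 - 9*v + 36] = 6*v - 8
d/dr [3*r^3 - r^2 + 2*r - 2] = 9*r^2 - 2*r + 2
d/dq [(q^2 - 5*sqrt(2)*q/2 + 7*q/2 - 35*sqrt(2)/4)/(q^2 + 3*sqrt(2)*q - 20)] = (-7*q^2 + 11*sqrt(2)*q^2 - 80*q + 35*sqrt(2)*q - 35 + 100*sqrt(2))/(2*(q^4 + 6*sqrt(2)*q^3 - 22*q^2 - 120*sqrt(2)*q + 400))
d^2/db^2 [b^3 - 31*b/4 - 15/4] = 6*b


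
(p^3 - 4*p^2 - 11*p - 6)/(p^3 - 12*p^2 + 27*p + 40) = (p^2 - 5*p - 6)/(p^2 - 13*p + 40)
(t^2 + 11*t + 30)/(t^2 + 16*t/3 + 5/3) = 3*(t + 6)/(3*t + 1)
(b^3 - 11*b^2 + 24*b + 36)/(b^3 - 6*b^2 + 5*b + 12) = (b^2 - 12*b + 36)/(b^2 - 7*b + 12)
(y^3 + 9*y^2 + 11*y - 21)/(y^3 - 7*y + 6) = (y + 7)/(y - 2)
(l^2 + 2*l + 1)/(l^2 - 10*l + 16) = (l^2 + 2*l + 1)/(l^2 - 10*l + 16)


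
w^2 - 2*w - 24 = (w - 6)*(w + 4)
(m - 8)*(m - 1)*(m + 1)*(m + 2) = m^4 - 6*m^3 - 17*m^2 + 6*m + 16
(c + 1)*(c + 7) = c^2 + 8*c + 7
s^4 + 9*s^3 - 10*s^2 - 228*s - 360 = (s - 5)*(s + 2)*(s + 6)^2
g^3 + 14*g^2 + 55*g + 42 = (g + 1)*(g + 6)*(g + 7)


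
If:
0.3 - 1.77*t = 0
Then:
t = 0.17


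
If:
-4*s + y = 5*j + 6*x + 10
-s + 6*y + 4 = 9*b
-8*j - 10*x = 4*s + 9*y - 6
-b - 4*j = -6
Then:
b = 64*y/289 + 406/289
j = 332/289 - 16*y/289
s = 1158*y/289 - 2498/289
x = 907/289 - 1421*y/578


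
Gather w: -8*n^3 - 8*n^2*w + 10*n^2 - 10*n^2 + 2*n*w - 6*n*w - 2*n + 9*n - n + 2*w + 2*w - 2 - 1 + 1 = -8*n^3 + 6*n + w*(-8*n^2 - 4*n + 4) - 2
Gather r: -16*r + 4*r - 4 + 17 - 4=9 - 12*r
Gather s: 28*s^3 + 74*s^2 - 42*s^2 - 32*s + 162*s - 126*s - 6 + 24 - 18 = 28*s^3 + 32*s^2 + 4*s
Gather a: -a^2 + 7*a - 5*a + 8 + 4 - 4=-a^2 + 2*a + 8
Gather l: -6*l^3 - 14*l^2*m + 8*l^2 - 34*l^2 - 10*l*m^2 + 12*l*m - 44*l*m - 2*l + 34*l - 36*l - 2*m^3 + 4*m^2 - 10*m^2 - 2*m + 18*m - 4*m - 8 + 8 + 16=-6*l^3 + l^2*(-14*m - 26) + l*(-10*m^2 - 32*m - 4) - 2*m^3 - 6*m^2 + 12*m + 16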